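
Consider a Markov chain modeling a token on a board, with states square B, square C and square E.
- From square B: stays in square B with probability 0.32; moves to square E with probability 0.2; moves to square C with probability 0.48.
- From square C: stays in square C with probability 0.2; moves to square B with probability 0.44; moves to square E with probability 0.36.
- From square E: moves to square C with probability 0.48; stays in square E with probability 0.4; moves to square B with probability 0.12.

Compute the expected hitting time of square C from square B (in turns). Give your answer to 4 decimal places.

Let t(s) be the expected number of turns to first reach square C from state s, with t(square C) = 0. Conditioning on the first turn:
t(square B) = 1 + 0.32·t(square B) + 0.2·t(square E)
t(square E) = 1 + 0.12·t(square B) + 0.4·t(square E)
Solving: t(square B) = 2.0833, t(square E) = 2.0833.
Expected turns from square B to square C: 2.0833.

2.0833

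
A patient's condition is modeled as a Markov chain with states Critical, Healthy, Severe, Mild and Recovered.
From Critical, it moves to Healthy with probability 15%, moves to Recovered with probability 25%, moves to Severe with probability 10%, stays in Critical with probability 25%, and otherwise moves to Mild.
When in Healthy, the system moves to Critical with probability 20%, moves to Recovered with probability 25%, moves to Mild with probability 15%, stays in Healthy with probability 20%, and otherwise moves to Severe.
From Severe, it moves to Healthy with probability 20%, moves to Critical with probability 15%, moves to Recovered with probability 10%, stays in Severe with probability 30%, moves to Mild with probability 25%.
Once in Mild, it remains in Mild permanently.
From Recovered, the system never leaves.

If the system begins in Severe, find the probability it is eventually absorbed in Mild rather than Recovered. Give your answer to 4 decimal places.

0.5979

Let h(s) be the probability of absorption at Mild starting from transient state s. Then h(Mild) = 1 and h(Recovered) = 0. By first-step analysis:
h(Critical) = 0.25·h(Critical) + 0.15·h(Healthy) + 0.1·h(Severe) + 0.25·1 + 0.25·0
h(Healthy) = 0.2·h(Critical) + 0.2·h(Healthy) + 0.2·h(Severe) + 0.15·1 + 0.25·0
h(Severe) = 0.15·h(Critical) + 0.2·h(Healthy) + 0.3·h(Severe) + 0.25·1 + 0.1·0
Solving: h(Critical) = 0.5057, h(Healthy) = 0.4634, h(Severe) = 0.5979.
Starting from Severe, the probability is 0.5979.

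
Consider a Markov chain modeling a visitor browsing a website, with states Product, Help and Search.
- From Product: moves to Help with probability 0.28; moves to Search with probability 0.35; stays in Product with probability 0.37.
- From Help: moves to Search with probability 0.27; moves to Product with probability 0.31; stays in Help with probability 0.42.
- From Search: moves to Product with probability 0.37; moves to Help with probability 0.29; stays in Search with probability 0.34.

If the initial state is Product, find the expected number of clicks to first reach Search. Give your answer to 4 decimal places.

Let t(s) be the expected number of clicks to first reach Search from state s, with t(Search) = 0. Conditioning on the first click:
t(Product) = 1 + 0.37·t(Product) + 0.28·t(Help)
t(Help) = 1 + 0.31·t(Product) + 0.42·t(Help)
Solving: t(Product) = 3.0869, t(Help) = 3.3740.
Expected clicks from Product to Search: 3.0869.

3.0869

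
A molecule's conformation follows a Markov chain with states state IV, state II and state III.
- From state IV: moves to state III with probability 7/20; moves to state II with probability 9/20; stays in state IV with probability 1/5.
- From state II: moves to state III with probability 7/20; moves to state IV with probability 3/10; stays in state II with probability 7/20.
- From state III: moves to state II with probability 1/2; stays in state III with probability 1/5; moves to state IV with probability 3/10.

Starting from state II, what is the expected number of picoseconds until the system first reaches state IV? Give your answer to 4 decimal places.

3.3333

Let t(s) be the expected number of picoseconds to first reach state IV from state s, with t(state IV) = 0. Conditioning on the first picosecond:
t(state II) = 1 + 0.35·t(state II) + 0.35·t(state III)
t(state III) = 1 + 0.5·t(state II) + 0.2·t(state III)
Solving: t(state II) = 3.3333, t(state III) = 3.3333.
Expected picoseconds from state II to state IV: 3.3333.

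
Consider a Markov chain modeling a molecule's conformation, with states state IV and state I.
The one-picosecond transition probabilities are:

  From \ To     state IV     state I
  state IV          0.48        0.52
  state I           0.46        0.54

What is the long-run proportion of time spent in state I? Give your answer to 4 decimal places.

0.5306

Let the stationary distribution be π with π = πP and π_1 + π_2 = 1.
π_1 = 0.48·π_1 + 0.46·π_2
Solving with the normalization constraint gives π = (0.4694, 0.5306).
So the stationary probability of state I is 0.5306.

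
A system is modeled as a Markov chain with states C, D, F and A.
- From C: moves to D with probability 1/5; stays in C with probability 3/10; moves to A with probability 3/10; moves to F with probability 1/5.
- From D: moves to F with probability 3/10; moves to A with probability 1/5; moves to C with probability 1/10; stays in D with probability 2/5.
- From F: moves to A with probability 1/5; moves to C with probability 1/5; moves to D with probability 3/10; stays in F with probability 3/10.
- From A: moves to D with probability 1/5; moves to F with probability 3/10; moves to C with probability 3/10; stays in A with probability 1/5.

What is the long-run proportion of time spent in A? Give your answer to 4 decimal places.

0.2215

Let the stationary distribution be π with π = πP and π_1 + π_2 + π_3 + π_4 = 1.
π_1 = 0.3·π_1 + 0.1·π_2 + 0.2·π_3 + 0.3·π_4
π_2 = 0.2·π_1 + 0.4·π_2 + 0.3·π_3 + 0.2·π_4
π_3 = 0.2·π_1 + 0.3·π_2 + 0.3·π_3 + 0.3·π_4
Solving with the normalization constraint gives π = (0.2152, 0.2848, 0.2785, 0.2215).
So the stationary probability of A is 0.2215.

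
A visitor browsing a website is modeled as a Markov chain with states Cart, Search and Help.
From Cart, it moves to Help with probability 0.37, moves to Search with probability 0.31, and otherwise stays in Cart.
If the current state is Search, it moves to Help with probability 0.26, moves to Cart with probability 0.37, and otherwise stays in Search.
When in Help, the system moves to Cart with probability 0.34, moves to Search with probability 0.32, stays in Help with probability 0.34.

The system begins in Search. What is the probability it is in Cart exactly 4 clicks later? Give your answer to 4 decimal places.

0.3431

Propagate the distribution vector 4 clicks from Search.
After 0 clicks: (0.0000, 1.0000, 0.0000)
After 1 click: (0.3700, 0.3700, 0.2600)
After 2 clicks: (0.3437, 0.3348, 0.3215)
After 3 clicks: (0.3432, 0.3333, 0.3235)
After 4 clicks: (0.3431, 0.3332, 0.3236)
P(in Cart after 4 clicks) = 0.3431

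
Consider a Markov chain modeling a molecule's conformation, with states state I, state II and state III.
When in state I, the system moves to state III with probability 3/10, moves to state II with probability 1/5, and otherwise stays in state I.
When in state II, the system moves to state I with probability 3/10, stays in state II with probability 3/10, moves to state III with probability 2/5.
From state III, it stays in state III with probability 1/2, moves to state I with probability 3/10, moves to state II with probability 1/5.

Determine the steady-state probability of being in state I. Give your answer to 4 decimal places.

0.3750

Let the stationary distribution be π with π = πP and π_1 + π_2 + π_3 = 1.
π_1 = 0.5·π_1 + 0.3·π_2 + 0.3·π_3
π_2 = 0.2·π_1 + 0.3·π_2 + 0.2·π_3
Solving with the normalization constraint gives π = (0.3750, 0.2222, 0.4028).
So the stationary probability of state I is 0.3750.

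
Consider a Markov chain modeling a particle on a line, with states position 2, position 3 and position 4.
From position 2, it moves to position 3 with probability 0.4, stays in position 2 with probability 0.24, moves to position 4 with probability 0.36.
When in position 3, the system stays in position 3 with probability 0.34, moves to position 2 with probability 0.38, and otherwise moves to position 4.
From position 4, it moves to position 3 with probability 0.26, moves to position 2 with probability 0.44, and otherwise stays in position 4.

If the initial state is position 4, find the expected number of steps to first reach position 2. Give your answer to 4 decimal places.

Let t(s) be the expected number of steps to first reach position 2 from state s, with t(position 2) = 0. Conditioning on the first step:
t(position 3) = 1 + 0.34·t(position 3) + 0.28·t(position 4)
t(position 4) = 1 + 0.26·t(position 3) + 0.3·t(position 4)
Solving: t(position 3) = 2.5180, t(position 4) = 2.3638.
Expected steps from position 4 to position 2: 2.3638.

2.3638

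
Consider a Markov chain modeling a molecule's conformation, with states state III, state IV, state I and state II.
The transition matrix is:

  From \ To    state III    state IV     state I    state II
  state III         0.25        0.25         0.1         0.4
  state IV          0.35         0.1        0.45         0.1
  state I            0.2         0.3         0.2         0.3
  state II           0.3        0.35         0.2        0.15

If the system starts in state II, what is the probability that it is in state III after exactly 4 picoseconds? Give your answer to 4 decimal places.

0.2764

Propagate the distribution vector 4 picoseconds from state II.
After 0 picoseconds: (0.0000, 0.0000, 0.0000, 1.0000)
After 1 picosecond: (0.3000, 0.3500, 0.2000, 0.1500)
After 2 picoseconds: (0.2825, 0.2225, 0.2575, 0.2375)
After 3 picoseconds: (0.2713, 0.2533, 0.2274, 0.2481)
After 4 picoseconds: (0.2764, 0.2482, 0.2362, 0.2393)
P(in state III after 4 picoseconds) = 0.2764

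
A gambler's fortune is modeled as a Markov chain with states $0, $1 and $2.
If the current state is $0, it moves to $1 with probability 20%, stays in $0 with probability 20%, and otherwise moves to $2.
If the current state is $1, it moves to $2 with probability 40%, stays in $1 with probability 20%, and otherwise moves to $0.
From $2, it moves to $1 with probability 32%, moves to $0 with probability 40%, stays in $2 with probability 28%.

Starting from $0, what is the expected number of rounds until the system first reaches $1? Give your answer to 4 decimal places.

Let t(s) be the expected number of rounds to first reach $1 from state s, with t($1) = 0. Conditioning on the first round:
t($0) = 1 + 0.2·t($0) + 0.6·t($2)
t($2) = 1 + 0.4·t($0) + 0.28·t($2)
Solving: t($0) = 3.9286, t($2) = 3.5714.
Expected rounds from $0 to $1: 3.9286.

3.9286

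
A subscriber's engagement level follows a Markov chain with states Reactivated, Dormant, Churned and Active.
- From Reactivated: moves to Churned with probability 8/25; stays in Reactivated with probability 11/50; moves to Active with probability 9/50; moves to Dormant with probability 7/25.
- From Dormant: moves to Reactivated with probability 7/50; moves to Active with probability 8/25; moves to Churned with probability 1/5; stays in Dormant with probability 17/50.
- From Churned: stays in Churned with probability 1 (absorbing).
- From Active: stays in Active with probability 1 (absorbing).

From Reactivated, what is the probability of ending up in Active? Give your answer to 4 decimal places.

0.4382

Let h(s) be the probability of absorption at Active starting from transient state s. Then h(Active) = 1 and h(Churned) = 0. By first-step analysis:
h(Reactivated) = 0.22·h(Reactivated) + 0.28·h(Dormant) + 0.32·0 + 0.18·1
h(Dormant) = 0.14·h(Reactivated) + 0.34·h(Dormant) + 0.2·0 + 0.32·1
Solving: h(Reactivated) = 0.4382, h(Dormant) = 0.5778.
Starting from Reactivated, the probability is 0.4382.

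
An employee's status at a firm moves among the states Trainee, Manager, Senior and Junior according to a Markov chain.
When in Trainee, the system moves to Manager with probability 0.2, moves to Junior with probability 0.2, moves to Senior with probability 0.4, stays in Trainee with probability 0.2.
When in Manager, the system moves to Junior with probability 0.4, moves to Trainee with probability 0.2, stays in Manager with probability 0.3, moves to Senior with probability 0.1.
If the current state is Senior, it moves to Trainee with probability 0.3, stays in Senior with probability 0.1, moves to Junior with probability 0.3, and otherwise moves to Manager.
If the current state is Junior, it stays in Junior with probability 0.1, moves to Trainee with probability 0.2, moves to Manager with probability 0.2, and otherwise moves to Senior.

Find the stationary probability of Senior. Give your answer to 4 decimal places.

Let the stationary distribution be π with π = πP and π_1 + π_2 + π_3 + π_4 = 1.
π_1 = 0.2·π_1 + 0.2·π_2 + 0.3·π_3 + 0.2·π_4
π_2 = 0.2·π_1 + 0.3·π_2 + 0.3·π_3 + 0.2·π_4
π_3 = 0.4·π_1 + 0.1·π_2 + 0.1·π_3 + 0.5·π_4
Solving with the normalization constraint gives π = (0.2269, 0.2521, 0.2689, 0.2521).
So the stationary probability of Senior is 0.2689.

0.2689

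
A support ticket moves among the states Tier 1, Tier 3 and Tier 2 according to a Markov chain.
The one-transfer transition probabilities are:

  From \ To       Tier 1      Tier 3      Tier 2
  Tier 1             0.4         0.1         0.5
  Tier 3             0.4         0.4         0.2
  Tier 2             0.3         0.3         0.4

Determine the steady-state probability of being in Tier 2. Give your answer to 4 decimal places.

Let the stationary distribution be π with π = πP and π_1 + π_2 + π_3 = 1.
π_1 = 0.4·π_1 + 0.4·π_2 + 0.3·π_3
π_2 = 0.1·π_1 + 0.4·π_2 + 0.3·π_3
Solving with the normalization constraint gives π = (0.3614, 0.2530, 0.3855).
So the stationary probability of Tier 2 is 0.3855.

0.3855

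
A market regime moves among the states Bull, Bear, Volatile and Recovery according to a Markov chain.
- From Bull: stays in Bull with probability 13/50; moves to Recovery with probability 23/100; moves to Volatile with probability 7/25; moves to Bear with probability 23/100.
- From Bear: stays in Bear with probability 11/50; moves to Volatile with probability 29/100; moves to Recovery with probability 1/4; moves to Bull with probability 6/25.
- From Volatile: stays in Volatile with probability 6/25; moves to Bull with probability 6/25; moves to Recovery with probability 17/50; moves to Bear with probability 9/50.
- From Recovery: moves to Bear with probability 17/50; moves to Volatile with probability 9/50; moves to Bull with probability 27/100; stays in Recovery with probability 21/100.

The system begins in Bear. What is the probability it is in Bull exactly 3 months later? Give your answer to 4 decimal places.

Propagate the distribution vector 3 months from Bear.
After 0 months: (0.0000, 1.0000, 0.0000, 0.0000)
After 1 month: (0.2400, 0.2200, 0.2900, 0.2500)
After 2 months: (0.2523, 0.2408, 0.2456, 0.2613)
After 3 months: (0.2529, 0.2441, 0.2465, 0.2566)
P(in Bull after 3 months) = 0.2529

0.2529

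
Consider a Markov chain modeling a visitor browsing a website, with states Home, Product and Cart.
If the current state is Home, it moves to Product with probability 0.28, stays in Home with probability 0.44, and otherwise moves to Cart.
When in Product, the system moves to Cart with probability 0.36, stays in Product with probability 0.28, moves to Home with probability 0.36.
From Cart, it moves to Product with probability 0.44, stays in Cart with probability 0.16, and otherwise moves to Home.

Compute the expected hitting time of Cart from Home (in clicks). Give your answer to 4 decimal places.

3.3069

Let t(s) be the expected number of clicks to first reach Cart from state s, with t(Cart) = 0. Conditioning on the first click:
t(Home) = 1 + 0.44·t(Home) + 0.28·t(Product)
t(Product) = 1 + 0.36·t(Home) + 0.28·t(Product)
Solving: t(Home) = 3.3069, t(Product) = 3.0423.
Expected clicks from Home to Cart: 3.3069.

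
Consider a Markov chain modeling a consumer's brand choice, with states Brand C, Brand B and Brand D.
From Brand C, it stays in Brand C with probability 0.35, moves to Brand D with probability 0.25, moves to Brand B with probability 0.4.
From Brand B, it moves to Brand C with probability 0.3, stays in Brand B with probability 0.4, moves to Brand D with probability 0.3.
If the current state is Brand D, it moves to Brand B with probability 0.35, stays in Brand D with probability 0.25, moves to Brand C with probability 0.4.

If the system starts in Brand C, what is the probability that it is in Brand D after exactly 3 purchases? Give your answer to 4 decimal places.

0.2694

Propagate the distribution vector 3 purchases from Brand C.
After 0 purchases: (1.0000, 0.0000, 0.0000)
After 1 purchase: (0.3500, 0.4000, 0.2500)
After 2 purchases: (0.3425, 0.3875, 0.2700)
After 3 purchases: (0.3441, 0.3865, 0.2694)
P(in Brand D after 3 purchases) = 0.2694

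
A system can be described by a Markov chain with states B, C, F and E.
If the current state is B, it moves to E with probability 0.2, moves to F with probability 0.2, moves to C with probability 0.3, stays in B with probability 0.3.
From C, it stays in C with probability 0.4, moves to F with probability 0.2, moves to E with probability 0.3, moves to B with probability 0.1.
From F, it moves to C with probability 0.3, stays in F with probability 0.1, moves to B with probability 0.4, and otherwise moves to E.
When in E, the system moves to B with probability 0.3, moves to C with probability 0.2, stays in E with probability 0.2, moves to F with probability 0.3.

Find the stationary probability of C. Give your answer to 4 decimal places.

Let the stationary distribution be π with π = πP and π_1 + π_2 + π_3 + π_4 = 1.
π_1 = 0.3·π_1 + 0.1·π_2 + 0.4·π_3 + 0.3·π_4
π_2 = 0.3·π_1 + 0.4·π_2 + 0.3·π_3 + 0.2·π_4
π_3 = 0.2·π_1 + 0.2·π_2 + 0.1·π_3 + 0.3·π_4
Solving with the normalization constraint gives π = (0.2587, 0.3077, 0.2028, 0.2308).
So the stationary probability of C is 0.3077.

0.3077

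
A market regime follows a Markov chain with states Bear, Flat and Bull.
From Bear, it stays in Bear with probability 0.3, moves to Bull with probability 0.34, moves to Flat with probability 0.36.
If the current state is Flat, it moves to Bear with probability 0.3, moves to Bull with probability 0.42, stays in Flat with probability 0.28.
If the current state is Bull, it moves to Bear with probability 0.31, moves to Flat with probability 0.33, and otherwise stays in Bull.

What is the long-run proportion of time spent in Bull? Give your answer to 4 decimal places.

Let the stationary distribution be π with π = πP and π_1 + π_2 + π_3 = 1.
π_1 = 0.3·π_1 + 0.3·π_2 + 0.31·π_3
π_2 = 0.36·π_1 + 0.28·π_2 + 0.33·π_3
Solving with the normalization constraint gives π = (0.3037, 0.3230, 0.3733).
So the stationary probability of Bull is 0.3733.

0.3733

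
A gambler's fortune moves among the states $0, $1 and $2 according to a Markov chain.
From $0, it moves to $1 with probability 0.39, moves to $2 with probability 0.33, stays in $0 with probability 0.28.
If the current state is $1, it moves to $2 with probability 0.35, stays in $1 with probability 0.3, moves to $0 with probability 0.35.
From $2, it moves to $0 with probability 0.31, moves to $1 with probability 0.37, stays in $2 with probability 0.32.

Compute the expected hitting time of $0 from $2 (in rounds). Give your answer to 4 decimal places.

Let t(s) be the expected number of rounds to first reach $0 from state s, with t($0) = 0. Conditioning on the first round:
t($1) = 1 + 0.3·t($1) + 0.35·t($2)
t($2) = 1 + 0.37·t($1) + 0.32·t($2)
Solving: t($1) = 2.9726, t($2) = 3.0880.
Expected rounds from $2 to $0: 3.0880.

3.0880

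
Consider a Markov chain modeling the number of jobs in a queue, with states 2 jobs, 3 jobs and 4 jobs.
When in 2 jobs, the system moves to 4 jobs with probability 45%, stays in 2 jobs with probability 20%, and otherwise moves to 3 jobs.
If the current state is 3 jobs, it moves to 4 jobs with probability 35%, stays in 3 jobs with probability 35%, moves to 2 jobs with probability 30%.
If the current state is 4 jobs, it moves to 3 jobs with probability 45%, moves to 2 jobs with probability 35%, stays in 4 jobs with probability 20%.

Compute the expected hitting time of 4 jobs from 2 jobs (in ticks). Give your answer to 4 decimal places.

2.4096

Let t(s) be the expected number of ticks to first reach 4 jobs from state s, with t(4 jobs) = 0. Conditioning on the first tick:
t(2 jobs) = 1 + 0.2·t(2 jobs) + 0.35·t(3 jobs)
t(3 jobs) = 1 + 0.3·t(2 jobs) + 0.35·t(3 jobs)
Solving: t(2 jobs) = 2.4096, t(3 jobs) = 2.6506.
Expected ticks from 2 jobs to 4 jobs: 2.4096.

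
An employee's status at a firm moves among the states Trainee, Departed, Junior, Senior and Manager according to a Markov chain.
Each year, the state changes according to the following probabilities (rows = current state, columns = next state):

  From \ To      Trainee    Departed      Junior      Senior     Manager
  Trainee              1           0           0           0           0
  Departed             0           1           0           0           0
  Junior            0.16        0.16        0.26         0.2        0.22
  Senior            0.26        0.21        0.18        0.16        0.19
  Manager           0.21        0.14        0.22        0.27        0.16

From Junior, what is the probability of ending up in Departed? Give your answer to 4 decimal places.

Let h(s) be the probability of absorption at Departed starting from transient state s. Then h(Departed) = 1 and h(Trainee) = 0. By first-step analysis:
h(Junior) = 0.16·0 + 0.16·1 + 0.26·h(Junior) + 0.2·h(Senior) + 0.22·h(Manager)
h(Senior) = 0.26·0 + 0.21·1 + 0.18·h(Junior) + 0.16·h(Senior) + 0.19·h(Manager)
h(Manager) = 0.21·0 + 0.14·1 + 0.22·h(Junior) + 0.27·h(Senior) + 0.16·h(Manager)
Solving: h(Junior) = 0.4658, h(Senior) = 0.4477, h(Manager) = 0.4326.
Starting from Junior, the probability is 0.4658.

0.4658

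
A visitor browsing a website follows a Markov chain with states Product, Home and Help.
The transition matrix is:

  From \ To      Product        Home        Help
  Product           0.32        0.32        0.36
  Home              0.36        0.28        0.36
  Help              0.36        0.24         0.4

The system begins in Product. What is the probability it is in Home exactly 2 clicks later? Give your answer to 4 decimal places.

0.2784

Sum over the intermediate state after 1 click:
P = P(Product→Product)·P(Product→Home) + P(Product→Home)·P(Home→Home) + P(Product→Help)·P(Help→Home)
  = 0.32×0.32 + 0.32×0.28 + 0.36×0.24
  = 0.1024 + 0.0896 + 0.0864 = 0.2784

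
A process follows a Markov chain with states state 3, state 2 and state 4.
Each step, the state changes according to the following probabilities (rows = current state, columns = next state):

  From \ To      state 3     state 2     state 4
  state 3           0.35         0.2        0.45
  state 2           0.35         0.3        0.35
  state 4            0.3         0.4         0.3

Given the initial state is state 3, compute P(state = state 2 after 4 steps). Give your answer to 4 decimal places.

0.3033

Propagate the distribution vector 4 steps from state 3.
After 0 steps: (1.0000, 0.0000, 0.0000)
After 1 step: (0.3500, 0.2000, 0.4500)
After 2 steps: (0.3275, 0.3100, 0.3625)
After 3 steps: (0.3319, 0.3035, 0.3646)
After 4 steps: (0.3318, 0.3033, 0.3650)
P(in state 2 after 4 steps) = 0.3033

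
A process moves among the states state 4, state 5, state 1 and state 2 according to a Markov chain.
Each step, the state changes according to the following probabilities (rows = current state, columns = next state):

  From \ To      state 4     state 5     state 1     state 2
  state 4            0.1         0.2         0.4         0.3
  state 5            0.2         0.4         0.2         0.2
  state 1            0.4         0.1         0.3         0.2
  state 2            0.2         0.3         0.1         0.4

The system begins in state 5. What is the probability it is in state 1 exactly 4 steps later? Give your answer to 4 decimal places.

0.2420

Propagate the distribution vector 4 steps from state 5.
After 0 steps: (0.0000, 1.0000, 0.0000, 0.0000)
After 1 step: (0.2000, 0.4000, 0.2000, 0.2000)
After 2 steps: (0.2200, 0.2800, 0.2400, 0.2600)
After 3 steps: (0.2260, 0.2580, 0.2420, 0.2740)
After 4 steps: (0.2258, 0.2548, 0.2420, 0.2774)
P(in state 1 after 4 steps) = 0.2420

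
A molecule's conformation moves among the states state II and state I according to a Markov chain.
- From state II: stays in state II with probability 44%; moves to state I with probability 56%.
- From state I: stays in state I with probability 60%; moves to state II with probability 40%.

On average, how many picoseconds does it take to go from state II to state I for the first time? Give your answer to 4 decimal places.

Let t(s) be the expected number of picoseconds to first reach state I from state s, with t(state I) = 0. Conditioning on the first picosecond:
t(state II) = 1 + 0.44·t(state II)
Solving: t(state II) = 1.7857.
Expected picoseconds from state II to state I: 1.7857.

1.7857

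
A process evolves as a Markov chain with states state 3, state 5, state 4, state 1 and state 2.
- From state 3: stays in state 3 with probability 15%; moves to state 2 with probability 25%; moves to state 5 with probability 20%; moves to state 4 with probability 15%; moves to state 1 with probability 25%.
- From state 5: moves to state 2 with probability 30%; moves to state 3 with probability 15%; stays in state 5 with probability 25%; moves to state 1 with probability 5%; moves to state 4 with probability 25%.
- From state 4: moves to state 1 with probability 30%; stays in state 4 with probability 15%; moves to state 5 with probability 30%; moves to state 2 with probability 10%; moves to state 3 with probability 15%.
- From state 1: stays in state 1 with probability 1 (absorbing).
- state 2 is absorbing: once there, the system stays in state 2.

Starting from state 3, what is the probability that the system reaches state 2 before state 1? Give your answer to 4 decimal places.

Let h(s) be the probability of absorption at state 2 starting from transient state s. Then h(state 2) = 1 and h(state 1) = 0. By first-step analysis:
h(state 3) = 0.15·h(state 3) + 0.2·h(state 5) + 0.15·h(state 4) + 0.25·0 + 0.25·1
h(state 5) = 0.15·h(state 3) + 0.25·h(state 5) + 0.25·h(state 4) + 0.05·0 + 0.3·1
h(state 4) = 0.15·h(state 3) + 0.3·h(state 5) + 0.15·h(state 4) + 0.3·0 + 0.1·1
Solving: h(state 3) = 0.5252, h(state 5) = 0.6518, h(state 4) = 0.4404.
Starting from state 3, the probability is 0.5252.

0.5252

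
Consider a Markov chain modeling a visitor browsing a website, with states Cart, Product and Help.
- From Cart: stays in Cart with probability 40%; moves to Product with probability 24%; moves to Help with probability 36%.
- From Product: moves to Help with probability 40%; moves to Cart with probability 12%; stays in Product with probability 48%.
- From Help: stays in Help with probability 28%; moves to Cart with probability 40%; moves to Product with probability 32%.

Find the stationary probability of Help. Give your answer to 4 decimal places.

0.3464

Let the stationary distribution be π with π = πP and π_1 + π_2 + π_3 = 1.
π_1 = 0.4·π_1 + 0.12·π_2 + 0.4·π_3
π_2 = 0.24·π_1 + 0.48·π_2 + 0.32·π_3
Solving with the normalization constraint gives π = (0.3014, 0.3523, 0.3464).
So the stationary probability of Help is 0.3464.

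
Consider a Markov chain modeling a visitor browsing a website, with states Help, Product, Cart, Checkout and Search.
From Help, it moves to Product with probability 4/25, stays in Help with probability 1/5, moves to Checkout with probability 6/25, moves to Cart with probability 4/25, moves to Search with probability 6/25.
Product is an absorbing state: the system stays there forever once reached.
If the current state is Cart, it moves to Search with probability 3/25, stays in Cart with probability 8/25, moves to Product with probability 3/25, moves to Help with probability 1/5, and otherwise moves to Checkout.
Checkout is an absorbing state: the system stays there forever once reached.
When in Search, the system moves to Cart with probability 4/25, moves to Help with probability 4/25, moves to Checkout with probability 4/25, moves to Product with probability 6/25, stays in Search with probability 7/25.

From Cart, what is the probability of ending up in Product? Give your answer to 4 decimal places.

0.3956

Let h(s) be the probability of absorption at Product starting from transient state s. Then h(Product) = 1 and h(Checkout) = 0. By first-step analysis:
h(Help) = 0.2·h(Help) + 0.16·1 + 0.16·h(Cart) + 0.24·0 + 0.24·h(Search)
h(Cart) = 0.2·h(Help) + 0.12·1 + 0.32·h(Cart) + 0.24·0 + 0.12·h(Search)
h(Search) = 0.16·h(Help) + 0.24·1 + 0.16·h(Cart) + 0.16·0 + 0.28·h(Search)
Solving: h(Help) = 0.4345, h(Cart) = 0.3956, h(Search) = 0.5178.
Starting from Cart, the probability is 0.3956.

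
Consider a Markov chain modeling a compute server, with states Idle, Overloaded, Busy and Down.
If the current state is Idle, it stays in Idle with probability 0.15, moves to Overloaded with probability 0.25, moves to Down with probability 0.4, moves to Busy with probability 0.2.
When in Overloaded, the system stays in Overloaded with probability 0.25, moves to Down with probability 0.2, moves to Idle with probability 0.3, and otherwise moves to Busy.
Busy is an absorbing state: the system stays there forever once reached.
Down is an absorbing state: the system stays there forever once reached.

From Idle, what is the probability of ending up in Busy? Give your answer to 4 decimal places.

0.3778

Let h(s) be the probability of absorption at Busy starting from transient state s. Then h(Busy) = 1 and h(Down) = 0. By first-step analysis:
h(Idle) = 0.15·h(Idle) + 0.25·h(Overloaded) + 0.2·1 + 0.4·0
h(Overloaded) = 0.3·h(Idle) + 0.25·h(Overloaded) + 0.25·1 + 0.2·0
Solving: h(Idle) = 0.3778, h(Overloaded) = 0.4844.
Starting from Idle, the probability is 0.3778.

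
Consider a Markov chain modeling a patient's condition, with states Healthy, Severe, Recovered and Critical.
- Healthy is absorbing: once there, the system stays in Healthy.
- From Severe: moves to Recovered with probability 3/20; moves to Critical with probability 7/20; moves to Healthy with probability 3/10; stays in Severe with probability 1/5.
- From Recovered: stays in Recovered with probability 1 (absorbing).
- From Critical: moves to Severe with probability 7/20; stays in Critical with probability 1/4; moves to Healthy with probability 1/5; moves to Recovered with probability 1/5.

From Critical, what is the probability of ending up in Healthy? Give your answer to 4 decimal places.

0.5550

Let h(s) be the probability of absorption at Healthy starting from transient state s. Then h(Healthy) = 1 and h(Recovered) = 0. By first-step analysis:
h(Severe) = 0.3·1 + 0.2·h(Severe) + 0.15·0 + 0.35·h(Critical)
h(Critical) = 0.2·1 + 0.35·h(Severe) + 0.2·0 + 0.25·h(Critical)
Solving: h(Severe) = 0.6178, h(Critical) = 0.5550.
Starting from Critical, the probability is 0.5550.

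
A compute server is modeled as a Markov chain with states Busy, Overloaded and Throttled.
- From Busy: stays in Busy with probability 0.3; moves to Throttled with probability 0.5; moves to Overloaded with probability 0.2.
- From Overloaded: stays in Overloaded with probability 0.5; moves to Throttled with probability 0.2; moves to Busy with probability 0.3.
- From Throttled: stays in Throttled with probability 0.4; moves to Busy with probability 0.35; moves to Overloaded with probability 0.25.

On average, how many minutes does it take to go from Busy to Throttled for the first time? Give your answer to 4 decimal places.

Let t(s) be the expected number of minutes to first reach Throttled from state s, with t(Throttled) = 0. Conditioning on the first minute:
t(Busy) = 1 + 0.3·t(Busy) + 0.2·t(Overloaded)
t(Overloaded) = 1 + 0.3·t(Busy) + 0.5·t(Overloaded)
Solving: t(Busy) = 2.4138, t(Overloaded) = 3.4483.
Expected minutes from Busy to Throttled: 2.4138.

2.4138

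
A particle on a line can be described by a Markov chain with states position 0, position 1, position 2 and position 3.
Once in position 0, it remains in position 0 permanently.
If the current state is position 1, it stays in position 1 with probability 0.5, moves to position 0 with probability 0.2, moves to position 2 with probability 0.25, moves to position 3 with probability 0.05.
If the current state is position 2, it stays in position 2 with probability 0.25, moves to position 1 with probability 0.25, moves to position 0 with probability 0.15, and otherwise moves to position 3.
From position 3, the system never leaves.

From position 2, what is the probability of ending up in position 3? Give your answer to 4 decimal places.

Let h(s) be the probability of absorption at position 3 starting from transient state s. Then h(position 3) = 1 and h(position 0) = 0. By first-step analysis:
h(position 1) = 0.2·0 + 0.5·h(position 1) + 0.25·h(position 2) + 0.05·1
h(position 2) = 0.15·0 + 0.25·h(position 1) + 0.25·h(position 2) + 0.35·1
Solving: h(position 1) = 0.4000, h(position 2) = 0.6000.
Starting from position 2, the probability is 0.6000.

0.6000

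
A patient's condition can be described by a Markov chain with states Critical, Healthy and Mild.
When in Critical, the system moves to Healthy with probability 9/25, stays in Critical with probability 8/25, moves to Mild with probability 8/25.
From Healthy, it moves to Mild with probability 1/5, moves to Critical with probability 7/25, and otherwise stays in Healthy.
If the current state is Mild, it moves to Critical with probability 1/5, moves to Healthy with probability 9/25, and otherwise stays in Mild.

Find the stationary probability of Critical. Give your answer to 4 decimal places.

0.2662

Let the stationary distribution be π with π = πP and π_1 + π_2 + π_3 = 1.
π_1 = 0.32·π_1 + 0.28·π_2 + 0.2·π_3
π_2 = 0.36·π_1 + 0.52·π_2 + 0.36·π_3
Solving with the normalization constraint gives π = (0.2662, 0.4286, 0.3052).
So the stationary probability of Critical is 0.2662.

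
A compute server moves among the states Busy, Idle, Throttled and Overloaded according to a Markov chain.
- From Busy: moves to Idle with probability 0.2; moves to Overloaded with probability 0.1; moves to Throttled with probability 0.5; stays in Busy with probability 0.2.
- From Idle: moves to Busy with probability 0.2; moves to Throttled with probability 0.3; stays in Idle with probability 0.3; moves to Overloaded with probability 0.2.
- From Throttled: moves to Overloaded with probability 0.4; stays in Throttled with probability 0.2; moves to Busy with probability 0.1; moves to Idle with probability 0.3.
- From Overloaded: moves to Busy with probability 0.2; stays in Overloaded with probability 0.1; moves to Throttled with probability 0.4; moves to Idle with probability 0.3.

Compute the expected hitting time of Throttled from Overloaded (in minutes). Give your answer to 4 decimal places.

Let t(s) be the expected number of minutes to first reach Throttled from state s, with t(Throttled) = 0. Conditioning on the first minute:
t(Busy) = 1 + 0.2·t(Busy) + 0.2·t(Idle) + 0.1·t(Overloaded)
t(Idle) = 1 + 0.2·t(Busy) + 0.3·t(Idle) + 0.2·t(Overloaded)
t(Overloaded) = 1 + 0.2·t(Busy) + 0.3·t(Idle) + 0.1·t(Overloaded)
Solving: t(Busy) = 2.2704, t(Idle) = 2.8061, t(Overloaded) = 2.5510.
Expected minutes from Overloaded to Throttled: 2.5510.

2.5510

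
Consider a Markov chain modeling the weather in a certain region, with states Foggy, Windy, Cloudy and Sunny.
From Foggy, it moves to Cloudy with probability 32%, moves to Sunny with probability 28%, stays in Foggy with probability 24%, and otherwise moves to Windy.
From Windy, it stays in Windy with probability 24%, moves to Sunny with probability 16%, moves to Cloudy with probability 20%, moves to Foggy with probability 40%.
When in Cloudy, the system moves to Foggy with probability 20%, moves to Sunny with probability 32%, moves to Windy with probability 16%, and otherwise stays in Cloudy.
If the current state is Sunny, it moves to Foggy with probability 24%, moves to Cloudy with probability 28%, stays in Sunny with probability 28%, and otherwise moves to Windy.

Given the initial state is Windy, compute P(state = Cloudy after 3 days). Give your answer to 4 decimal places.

0.2874

Propagate the distribution vector 3 days from Windy.
After 0 days: (0.0000, 1.0000, 0.0000, 0.0000)
After 1 day: (0.4000, 0.2400, 0.2000, 0.1600)
After 2 days: (0.2704, 0.1856, 0.2848, 0.2592)
After 3 days: (0.2583, 0.1852, 0.2874, 0.2691)
P(in Cloudy after 3 days) = 0.2874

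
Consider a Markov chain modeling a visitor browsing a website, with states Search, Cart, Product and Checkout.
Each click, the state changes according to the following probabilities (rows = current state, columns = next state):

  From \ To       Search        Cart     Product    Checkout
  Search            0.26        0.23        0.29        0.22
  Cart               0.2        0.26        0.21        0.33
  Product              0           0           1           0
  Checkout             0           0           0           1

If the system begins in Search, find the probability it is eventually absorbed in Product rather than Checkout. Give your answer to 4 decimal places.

0.5241

Let h(s) be the probability of absorption at Product starting from transient state s. Then h(Product) = 1 and h(Checkout) = 0. By first-step analysis:
h(Search) = 0.26·h(Search) + 0.23·h(Cart) + 0.29·1 + 0.22·0
h(Cart) = 0.2·h(Search) + 0.26·h(Cart) + 0.21·1 + 0.33·0
Solving: h(Search) = 0.5241, h(Cart) = 0.4254.
Starting from Search, the probability is 0.5241.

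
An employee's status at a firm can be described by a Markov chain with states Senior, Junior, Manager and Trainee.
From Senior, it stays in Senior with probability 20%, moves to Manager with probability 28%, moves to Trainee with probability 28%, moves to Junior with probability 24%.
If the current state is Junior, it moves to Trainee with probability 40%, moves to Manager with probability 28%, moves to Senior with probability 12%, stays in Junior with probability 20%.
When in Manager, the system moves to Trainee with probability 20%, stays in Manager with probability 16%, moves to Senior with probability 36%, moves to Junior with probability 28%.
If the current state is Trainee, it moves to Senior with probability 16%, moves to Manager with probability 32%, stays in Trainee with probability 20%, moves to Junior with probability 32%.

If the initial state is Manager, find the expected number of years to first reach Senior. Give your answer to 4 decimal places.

4.0854

Let t(s) be the expected number of years to first reach Senior from state s, with t(Senior) = 0. Conditioning on the first year:
t(Junior) = 1 + 0.2·t(Junior) + 0.28·t(Manager) + 0.4·t(Trainee)
t(Manager) = 1 + 0.28·t(Junior) + 0.16·t(Manager) + 0.2·t(Trainee)
t(Trainee) = 1 + 0.32·t(Junior) + 0.32·t(Manager) + 0.2·t(Trainee)
Solving: t(Junior) = 5.1524, t(Manager) = 4.0854, t(Trainee) = 4.9451.
Expected years from Manager to Senior: 4.0854.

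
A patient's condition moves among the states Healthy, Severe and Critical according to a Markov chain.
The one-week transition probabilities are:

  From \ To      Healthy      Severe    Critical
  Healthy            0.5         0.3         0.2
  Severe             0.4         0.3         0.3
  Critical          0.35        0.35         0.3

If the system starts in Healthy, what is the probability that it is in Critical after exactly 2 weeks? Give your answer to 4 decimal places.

Sum over the intermediate state after 1 week:
P = P(Healthy→Healthy)·P(Healthy→Critical) + P(Healthy→Severe)·P(Severe→Critical) + P(Healthy→Critical)·P(Critical→Critical)
  = 0.5×0.2 + 0.3×0.3 + 0.2×0.3
  = 0.1000 + 0.0900 + 0.0600 = 0.2500

0.2500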